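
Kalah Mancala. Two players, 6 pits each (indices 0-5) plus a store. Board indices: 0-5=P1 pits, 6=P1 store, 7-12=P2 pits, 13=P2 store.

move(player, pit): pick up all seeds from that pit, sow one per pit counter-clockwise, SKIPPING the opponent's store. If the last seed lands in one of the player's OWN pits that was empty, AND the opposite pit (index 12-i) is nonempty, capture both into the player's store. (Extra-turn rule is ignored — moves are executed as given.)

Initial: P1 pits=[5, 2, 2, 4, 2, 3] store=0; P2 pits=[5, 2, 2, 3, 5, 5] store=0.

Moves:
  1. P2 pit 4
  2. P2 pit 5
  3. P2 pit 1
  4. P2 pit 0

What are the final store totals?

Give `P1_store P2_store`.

Move 1: P2 pit4 -> P1=[6,3,3,4,2,3](0) P2=[5,2,2,3,0,6](1)
Move 2: P2 pit5 -> P1=[7,4,4,5,3,3](0) P2=[5,2,2,3,0,0](2)
Move 3: P2 pit1 -> P1=[7,4,4,5,3,3](0) P2=[5,0,3,4,0,0](2)
Move 4: P2 pit0 -> P1=[0,4,4,5,3,3](0) P2=[0,1,4,5,1,0](10)

Answer: 0 10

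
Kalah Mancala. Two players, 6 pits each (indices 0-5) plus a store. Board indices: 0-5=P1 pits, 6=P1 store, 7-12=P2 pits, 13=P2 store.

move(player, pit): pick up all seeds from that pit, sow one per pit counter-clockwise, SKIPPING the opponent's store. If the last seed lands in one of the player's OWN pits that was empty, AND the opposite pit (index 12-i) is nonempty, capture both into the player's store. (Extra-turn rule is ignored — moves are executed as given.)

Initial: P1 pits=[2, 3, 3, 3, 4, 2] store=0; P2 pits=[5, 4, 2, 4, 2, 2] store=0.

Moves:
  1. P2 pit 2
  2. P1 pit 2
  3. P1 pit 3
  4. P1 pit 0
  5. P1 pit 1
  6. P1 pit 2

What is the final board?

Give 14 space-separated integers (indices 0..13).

Answer: 0 0 0 2 7 5 7 6 4 0 0 3 2 0

Derivation:
Move 1: P2 pit2 -> P1=[2,3,3,3,4,2](0) P2=[5,4,0,5,3,2](0)
Move 2: P1 pit2 -> P1=[2,3,0,4,5,3](0) P2=[5,4,0,5,3,2](0)
Move 3: P1 pit3 -> P1=[2,3,0,0,6,4](1) P2=[6,4,0,5,3,2](0)
Move 4: P1 pit0 -> P1=[0,4,0,0,6,4](7) P2=[6,4,0,0,3,2](0)
Move 5: P1 pit1 -> P1=[0,0,1,1,7,5](7) P2=[6,4,0,0,3,2](0)
Move 6: P1 pit2 -> P1=[0,0,0,2,7,5](7) P2=[6,4,0,0,3,2](0)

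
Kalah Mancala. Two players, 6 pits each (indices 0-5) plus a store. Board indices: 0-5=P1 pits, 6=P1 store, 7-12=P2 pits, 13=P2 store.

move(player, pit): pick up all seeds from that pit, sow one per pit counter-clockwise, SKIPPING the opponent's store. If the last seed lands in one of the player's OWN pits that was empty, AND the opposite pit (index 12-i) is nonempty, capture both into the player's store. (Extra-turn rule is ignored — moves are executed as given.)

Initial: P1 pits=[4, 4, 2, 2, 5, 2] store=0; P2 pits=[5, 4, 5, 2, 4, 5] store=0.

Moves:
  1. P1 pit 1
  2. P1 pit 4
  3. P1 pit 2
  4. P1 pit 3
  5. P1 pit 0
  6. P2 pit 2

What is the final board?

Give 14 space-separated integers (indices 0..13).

Move 1: P1 pit1 -> P1=[4,0,3,3,6,3](0) P2=[5,4,5,2,4,5](0)
Move 2: P1 pit4 -> P1=[4,0,3,3,0,4](1) P2=[6,5,6,3,4,5](0)
Move 3: P1 pit2 -> P1=[4,0,0,4,1,5](1) P2=[6,5,6,3,4,5](0)
Move 4: P1 pit3 -> P1=[4,0,0,0,2,6](2) P2=[7,5,6,3,4,5](0)
Move 5: P1 pit0 -> P1=[0,1,1,1,3,6](2) P2=[7,5,6,3,4,5](0)
Move 6: P2 pit2 -> P1=[1,2,1,1,3,6](2) P2=[7,5,0,4,5,6](1)

Answer: 1 2 1 1 3 6 2 7 5 0 4 5 6 1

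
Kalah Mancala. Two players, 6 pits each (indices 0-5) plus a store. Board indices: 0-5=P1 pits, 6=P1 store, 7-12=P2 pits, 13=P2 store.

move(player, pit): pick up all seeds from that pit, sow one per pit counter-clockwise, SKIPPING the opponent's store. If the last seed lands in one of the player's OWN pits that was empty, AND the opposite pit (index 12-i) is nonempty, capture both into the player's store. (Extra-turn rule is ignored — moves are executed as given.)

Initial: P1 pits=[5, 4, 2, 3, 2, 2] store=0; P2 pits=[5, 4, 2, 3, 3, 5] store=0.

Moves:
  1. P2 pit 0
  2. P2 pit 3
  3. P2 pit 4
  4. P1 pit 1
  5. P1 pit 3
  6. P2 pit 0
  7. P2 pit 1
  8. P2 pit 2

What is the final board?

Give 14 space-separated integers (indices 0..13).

Answer: 8 0 4 0 4 4 2 0 0 0 2 2 10 4

Derivation:
Move 1: P2 pit0 -> P1=[5,4,2,3,2,2](0) P2=[0,5,3,4,4,6](0)
Move 2: P2 pit3 -> P1=[6,4,2,3,2,2](0) P2=[0,5,3,0,5,7](1)
Move 3: P2 pit4 -> P1=[7,5,3,3,2,2](0) P2=[0,5,3,0,0,8](2)
Move 4: P1 pit1 -> P1=[7,0,4,4,3,3](1) P2=[0,5,3,0,0,8](2)
Move 5: P1 pit3 -> P1=[7,0,4,0,4,4](2) P2=[1,5,3,0,0,8](2)
Move 6: P2 pit0 -> P1=[7,0,4,0,4,4](2) P2=[0,6,3,0,0,8](2)
Move 7: P2 pit1 -> P1=[8,0,4,0,4,4](2) P2=[0,0,4,1,1,9](3)
Move 8: P2 pit2 -> P1=[8,0,4,0,4,4](2) P2=[0,0,0,2,2,10](4)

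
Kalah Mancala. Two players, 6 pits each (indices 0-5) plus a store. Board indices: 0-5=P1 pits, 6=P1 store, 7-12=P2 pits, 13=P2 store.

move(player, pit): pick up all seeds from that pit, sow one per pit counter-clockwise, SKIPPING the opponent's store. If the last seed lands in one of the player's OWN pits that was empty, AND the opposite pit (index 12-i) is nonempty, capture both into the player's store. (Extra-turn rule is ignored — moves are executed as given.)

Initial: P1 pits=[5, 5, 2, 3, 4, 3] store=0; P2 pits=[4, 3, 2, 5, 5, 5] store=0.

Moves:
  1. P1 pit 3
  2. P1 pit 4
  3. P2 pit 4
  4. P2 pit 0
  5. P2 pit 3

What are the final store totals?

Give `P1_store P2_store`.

Answer: 2 2

Derivation:
Move 1: P1 pit3 -> P1=[5,5,2,0,5,4](1) P2=[4,3,2,5,5,5](0)
Move 2: P1 pit4 -> P1=[5,5,2,0,0,5](2) P2=[5,4,3,5,5,5](0)
Move 3: P2 pit4 -> P1=[6,6,3,0,0,5](2) P2=[5,4,3,5,0,6](1)
Move 4: P2 pit0 -> P1=[6,6,3,0,0,5](2) P2=[0,5,4,6,1,7](1)
Move 5: P2 pit3 -> P1=[7,7,4,0,0,5](2) P2=[0,5,4,0,2,8](2)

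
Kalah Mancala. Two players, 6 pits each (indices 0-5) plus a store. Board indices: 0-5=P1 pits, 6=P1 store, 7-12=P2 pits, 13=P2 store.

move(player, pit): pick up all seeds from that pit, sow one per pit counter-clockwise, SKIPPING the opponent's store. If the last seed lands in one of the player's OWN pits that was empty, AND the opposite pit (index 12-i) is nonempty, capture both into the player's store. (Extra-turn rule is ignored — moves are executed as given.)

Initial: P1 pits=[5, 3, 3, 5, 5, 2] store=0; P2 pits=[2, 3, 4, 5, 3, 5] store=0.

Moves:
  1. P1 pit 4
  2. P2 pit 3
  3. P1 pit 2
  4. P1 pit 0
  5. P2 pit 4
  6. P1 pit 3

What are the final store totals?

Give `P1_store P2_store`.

Answer: 3 2

Derivation:
Move 1: P1 pit4 -> P1=[5,3,3,5,0,3](1) P2=[3,4,5,5,3,5](0)
Move 2: P2 pit3 -> P1=[6,4,3,5,0,3](1) P2=[3,4,5,0,4,6](1)
Move 3: P1 pit2 -> P1=[6,4,0,6,1,4](1) P2=[3,4,5,0,4,6](1)
Move 4: P1 pit0 -> P1=[0,5,1,7,2,5](2) P2=[3,4,5,0,4,6](1)
Move 5: P2 pit4 -> P1=[1,6,1,7,2,5](2) P2=[3,4,5,0,0,7](2)
Move 6: P1 pit3 -> P1=[1,6,1,0,3,6](3) P2=[4,5,6,1,0,7](2)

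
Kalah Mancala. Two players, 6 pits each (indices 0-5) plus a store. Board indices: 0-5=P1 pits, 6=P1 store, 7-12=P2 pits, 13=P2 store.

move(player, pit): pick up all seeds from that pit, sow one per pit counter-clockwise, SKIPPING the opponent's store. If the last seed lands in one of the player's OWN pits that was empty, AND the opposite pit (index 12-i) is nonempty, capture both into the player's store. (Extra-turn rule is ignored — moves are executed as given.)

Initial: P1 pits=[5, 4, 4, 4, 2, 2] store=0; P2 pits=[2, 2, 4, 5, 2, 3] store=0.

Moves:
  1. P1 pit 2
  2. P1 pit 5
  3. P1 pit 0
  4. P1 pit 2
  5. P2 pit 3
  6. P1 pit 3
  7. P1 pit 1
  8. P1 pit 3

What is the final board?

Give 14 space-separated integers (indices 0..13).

Move 1: P1 pit2 -> P1=[5,4,0,5,3,3](1) P2=[2,2,4,5,2,3](0)
Move 2: P1 pit5 -> P1=[5,4,0,5,3,0](2) P2=[3,3,4,5,2,3](0)
Move 3: P1 pit0 -> P1=[0,5,1,6,4,0](6) P2=[0,3,4,5,2,3](0)
Move 4: P1 pit2 -> P1=[0,5,0,7,4,0](6) P2=[0,3,4,5,2,3](0)
Move 5: P2 pit3 -> P1=[1,6,0,7,4,0](6) P2=[0,3,4,0,3,4](1)
Move 6: P1 pit3 -> P1=[1,6,0,0,5,1](7) P2=[1,4,5,1,3,4](1)
Move 7: P1 pit1 -> P1=[1,0,1,1,6,2](8) P2=[2,4,5,1,3,4](1)
Move 8: P1 pit3 -> P1=[1,0,1,0,7,2](8) P2=[2,4,5,1,3,4](1)

Answer: 1 0 1 0 7 2 8 2 4 5 1 3 4 1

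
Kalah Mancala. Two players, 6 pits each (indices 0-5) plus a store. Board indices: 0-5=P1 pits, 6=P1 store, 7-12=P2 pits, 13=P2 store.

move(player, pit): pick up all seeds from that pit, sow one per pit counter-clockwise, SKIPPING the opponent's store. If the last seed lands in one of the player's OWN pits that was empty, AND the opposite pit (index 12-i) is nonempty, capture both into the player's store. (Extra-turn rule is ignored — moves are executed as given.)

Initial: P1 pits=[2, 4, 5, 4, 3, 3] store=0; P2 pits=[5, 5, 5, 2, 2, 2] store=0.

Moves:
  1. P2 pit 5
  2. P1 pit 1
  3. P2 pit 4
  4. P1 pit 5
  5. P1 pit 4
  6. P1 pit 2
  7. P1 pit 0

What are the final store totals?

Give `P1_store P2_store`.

Move 1: P2 pit5 -> P1=[3,4,5,4,3,3](0) P2=[5,5,5,2,2,0](1)
Move 2: P1 pit1 -> P1=[3,0,6,5,4,4](0) P2=[5,5,5,2,2,0](1)
Move 3: P2 pit4 -> P1=[3,0,6,5,4,4](0) P2=[5,5,5,2,0,1](2)
Move 4: P1 pit5 -> P1=[3,0,6,5,4,0](1) P2=[6,6,6,2,0,1](2)
Move 5: P1 pit4 -> P1=[3,0,6,5,0,1](2) P2=[7,7,6,2,0,1](2)
Move 6: P1 pit2 -> P1=[3,0,0,6,1,2](3) P2=[8,8,6,2,0,1](2)
Move 7: P1 pit0 -> P1=[0,1,1,7,1,2](3) P2=[8,8,6,2,0,1](2)

Answer: 3 2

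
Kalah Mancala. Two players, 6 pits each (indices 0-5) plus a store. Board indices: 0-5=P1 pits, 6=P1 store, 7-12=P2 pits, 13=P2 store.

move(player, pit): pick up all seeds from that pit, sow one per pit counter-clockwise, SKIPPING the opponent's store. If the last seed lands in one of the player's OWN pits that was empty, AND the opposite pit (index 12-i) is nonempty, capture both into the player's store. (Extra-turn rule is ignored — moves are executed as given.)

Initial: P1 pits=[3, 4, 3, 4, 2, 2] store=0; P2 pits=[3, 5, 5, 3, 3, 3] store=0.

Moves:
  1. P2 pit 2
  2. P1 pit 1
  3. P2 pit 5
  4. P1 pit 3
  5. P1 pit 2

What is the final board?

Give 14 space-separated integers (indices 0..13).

Move 1: P2 pit2 -> P1=[4,4,3,4,2,2](0) P2=[3,5,0,4,4,4](1)
Move 2: P1 pit1 -> P1=[4,0,4,5,3,3](0) P2=[3,5,0,4,4,4](1)
Move 3: P2 pit5 -> P1=[5,1,5,5,3,3](0) P2=[3,5,0,4,4,0](2)
Move 4: P1 pit3 -> P1=[5,1,5,0,4,4](1) P2=[4,6,0,4,4,0](2)
Move 5: P1 pit2 -> P1=[5,1,0,1,5,5](2) P2=[5,6,0,4,4,0](2)

Answer: 5 1 0 1 5 5 2 5 6 0 4 4 0 2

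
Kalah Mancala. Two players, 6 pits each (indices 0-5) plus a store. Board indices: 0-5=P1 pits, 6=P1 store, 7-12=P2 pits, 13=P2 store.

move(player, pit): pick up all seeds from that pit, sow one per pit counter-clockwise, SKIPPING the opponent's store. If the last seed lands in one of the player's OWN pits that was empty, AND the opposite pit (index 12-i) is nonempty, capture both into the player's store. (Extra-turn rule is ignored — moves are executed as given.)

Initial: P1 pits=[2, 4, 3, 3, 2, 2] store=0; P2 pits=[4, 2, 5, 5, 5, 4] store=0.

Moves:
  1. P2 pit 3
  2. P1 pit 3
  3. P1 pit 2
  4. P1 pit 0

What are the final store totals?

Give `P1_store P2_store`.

Answer: 1 1

Derivation:
Move 1: P2 pit3 -> P1=[3,5,3,3,2,2](0) P2=[4,2,5,0,6,5](1)
Move 2: P1 pit3 -> P1=[3,5,3,0,3,3](1) P2=[4,2,5,0,6,5](1)
Move 3: P1 pit2 -> P1=[3,5,0,1,4,4](1) P2=[4,2,5,0,6,5](1)
Move 4: P1 pit0 -> P1=[0,6,1,2,4,4](1) P2=[4,2,5,0,6,5](1)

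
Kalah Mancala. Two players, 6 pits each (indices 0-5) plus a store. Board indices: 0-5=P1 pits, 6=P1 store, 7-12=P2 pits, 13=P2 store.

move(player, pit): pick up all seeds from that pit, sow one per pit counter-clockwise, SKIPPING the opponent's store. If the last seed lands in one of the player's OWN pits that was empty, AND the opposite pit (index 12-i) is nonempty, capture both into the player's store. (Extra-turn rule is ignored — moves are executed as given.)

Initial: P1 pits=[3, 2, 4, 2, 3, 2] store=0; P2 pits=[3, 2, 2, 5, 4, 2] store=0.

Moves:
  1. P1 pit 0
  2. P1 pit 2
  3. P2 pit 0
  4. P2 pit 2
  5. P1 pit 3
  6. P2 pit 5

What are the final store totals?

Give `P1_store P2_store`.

Move 1: P1 pit0 -> P1=[0,3,5,3,3,2](0) P2=[3,2,2,5,4,2](0)
Move 2: P1 pit2 -> P1=[0,3,0,4,4,3](1) P2=[4,2,2,5,4,2](0)
Move 3: P2 pit0 -> P1=[0,3,0,4,4,3](1) P2=[0,3,3,6,5,2](0)
Move 4: P2 pit2 -> P1=[0,3,0,4,4,3](1) P2=[0,3,0,7,6,3](0)
Move 5: P1 pit3 -> P1=[0,3,0,0,5,4](2) P2=[1,3,0,7,6,3](0)
Move 6: P2 pit5 -> P1=[1,4,0,0,5,4](2) P2=[1,3,0,7,6,0](1)

Answer: 2 1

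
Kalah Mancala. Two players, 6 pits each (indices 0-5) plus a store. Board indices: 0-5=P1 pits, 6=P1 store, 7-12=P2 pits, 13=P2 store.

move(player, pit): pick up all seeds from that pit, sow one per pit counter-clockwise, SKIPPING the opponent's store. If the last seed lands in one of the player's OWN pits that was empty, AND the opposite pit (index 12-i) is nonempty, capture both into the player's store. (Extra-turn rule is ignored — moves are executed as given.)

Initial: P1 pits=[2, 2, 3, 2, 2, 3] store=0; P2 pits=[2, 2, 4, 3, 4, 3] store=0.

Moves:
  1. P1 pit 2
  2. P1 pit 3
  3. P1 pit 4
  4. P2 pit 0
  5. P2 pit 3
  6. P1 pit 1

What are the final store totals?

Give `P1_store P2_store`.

Answer: 8 1

Derivation:
Move 1: P1 pit2 -> P1=[2,2,0,3,3,4](0) P2=[2,2,4,3,4,3](0)
Move 2: P1 pit3 -> P1=[2,2,0,0,4,5](1) P2=[2,2,4,3,4,3](0)
Move 3: P1 pit4 -> P1=[2,2,0,0,0,6](2) P2=[3,3,4,3,4,3](0)
Move 4: P2 pit0 -> P1=[2,2,0,0,0,6](2) P2=[0,4,5,4,4,3](0)
Move 5: P2 pit3 -> P1=[3,2,0,0,0,6](2) P2=[0,4,5,0,5,4](1)
Move 6: P1 pit1 -> P1=[3,0,1,0,0,6](8) P2=[0,4,0,0,5,4](1)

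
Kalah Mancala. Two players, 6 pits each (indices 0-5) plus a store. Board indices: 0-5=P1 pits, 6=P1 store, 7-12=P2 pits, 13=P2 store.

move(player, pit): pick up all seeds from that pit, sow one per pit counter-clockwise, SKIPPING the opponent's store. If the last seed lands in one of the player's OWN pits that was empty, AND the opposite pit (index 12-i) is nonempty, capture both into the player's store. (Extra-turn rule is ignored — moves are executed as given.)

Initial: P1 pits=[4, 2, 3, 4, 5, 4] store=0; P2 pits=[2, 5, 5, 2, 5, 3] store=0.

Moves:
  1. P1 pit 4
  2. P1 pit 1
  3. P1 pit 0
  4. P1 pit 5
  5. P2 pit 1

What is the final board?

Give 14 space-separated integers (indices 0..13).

Move 1: P1 pit4 -> P1=[4,2,3,4,0,5](1) P2=[3,6,6,2,5,3](0)
Move 2: P1 pit1 -> P1=[4,0,4,5,0,5](1) P2=[3,6,6,2,5,3](0)
Move 3: P1 pit0 -> P1=[0,1,5,6,0,5](8) P2=[3,0,6,2,5,3](0)
Move 4: P1 pit5 -> P1=[0,1,5,6,0,0](9) P2=[4,1,7,3,5,3](0)
Move 5: P2 pit1 -> P1=[0,1,5,6,0,0](9) P2=[4,0,8,3,5,3](0)

Answer: 0 1 5 6 0 0 9 4 0 8 3 5 3 0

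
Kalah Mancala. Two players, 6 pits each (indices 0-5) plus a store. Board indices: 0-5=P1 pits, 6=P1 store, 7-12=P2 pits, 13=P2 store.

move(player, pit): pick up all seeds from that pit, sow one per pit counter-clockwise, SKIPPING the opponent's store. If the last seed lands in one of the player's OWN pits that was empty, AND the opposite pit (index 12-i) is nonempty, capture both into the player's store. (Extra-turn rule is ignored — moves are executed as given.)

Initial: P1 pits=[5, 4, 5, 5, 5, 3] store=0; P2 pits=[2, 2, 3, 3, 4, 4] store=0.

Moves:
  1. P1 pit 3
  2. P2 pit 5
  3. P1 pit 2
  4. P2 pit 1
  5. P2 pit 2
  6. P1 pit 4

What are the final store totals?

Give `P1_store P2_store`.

Move 1: P1 pit3 -> P1=[5,4,5,0,6,4](1) P2=[3,3,3,3,4,4](0)
Move 2: P2 pit5 -> P1=[6,5,6,0,6,4](1) P2=[3,3,3,3,4,0](1)
Move 3: P1 pit2 -> P1=[6,5,0,1,7,5](2) P2=[4,4,3,3,4,0](1)
Move 4: P2 pit1 -> P1=[0,5,0,1,7,5](2) P2=[4,0,4,4,5,0](8)
Move 5: P2 pit2 -> P1=[0,5,0,1,7,5](2) P2=[4,0,0,5,6,1](9)
Move 6: P1 pit4 -> P1=[0,5,0,1,0,6](3) P2=[5,1,1,6,7,1](9)

Answer: 3 9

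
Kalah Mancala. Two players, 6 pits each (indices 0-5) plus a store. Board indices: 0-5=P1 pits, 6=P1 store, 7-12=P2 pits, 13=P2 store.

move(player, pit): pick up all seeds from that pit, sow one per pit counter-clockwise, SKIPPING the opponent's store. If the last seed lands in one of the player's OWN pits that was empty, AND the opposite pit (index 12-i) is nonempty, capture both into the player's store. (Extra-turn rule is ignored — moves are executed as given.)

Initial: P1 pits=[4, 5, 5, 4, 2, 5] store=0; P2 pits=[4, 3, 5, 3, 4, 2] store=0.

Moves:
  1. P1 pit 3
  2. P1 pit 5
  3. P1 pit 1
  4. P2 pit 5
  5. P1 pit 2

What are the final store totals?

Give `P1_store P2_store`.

Answer: 4 1

Derivation:
Move 1: P1 pit3 -> P1=[4,5,5,0,3,6](1) P2=[5,3,5,3,4,2](0)
Move 2: P1 pit5 -> P1=[4,5,5,0,3,0](2) P2=[6,4,6,4,5,2](0)
Move 3: P1 pit1 -> P1=[4,0,6,1,4,1](3) P2=[6,4,6,4,5,2](0)
Move 4: P2 pit5 -> P1=[5,0,6,1,4,1](3) P2=[6,4,6,4,5,0](1)
Move 5: P1 pit2 -> P1=[5,0,0,2,5,2](4) P2=[7,5,6,4,5,0](1)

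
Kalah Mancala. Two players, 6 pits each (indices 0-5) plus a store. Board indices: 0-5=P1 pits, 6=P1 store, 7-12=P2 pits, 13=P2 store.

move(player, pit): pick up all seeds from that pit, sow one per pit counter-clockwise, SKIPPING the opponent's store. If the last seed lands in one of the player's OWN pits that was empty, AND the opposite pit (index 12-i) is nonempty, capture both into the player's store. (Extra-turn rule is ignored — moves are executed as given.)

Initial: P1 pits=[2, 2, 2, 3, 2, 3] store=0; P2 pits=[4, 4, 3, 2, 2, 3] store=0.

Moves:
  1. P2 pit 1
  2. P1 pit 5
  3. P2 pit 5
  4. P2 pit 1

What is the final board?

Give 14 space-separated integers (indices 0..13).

Answer: 3 3 3 3 2 0 1 5 0 5 3 3 0 1

Derivation:
Move 1: P2 pit1 -> P1=[2,2,2,3,2,3](0) P2=[4,0,4,3,3,4](0)
Move 2: P1 pit5 -> P1=[2,2,2,3,2,0](1) P2=[5,1,4,3,3,4](0)
Move 3: P2 pit5 -> P1=[3,3,3,3,2,0](1) P2=[5,1,4,3,3,0](1)
Move 4: P2 pit1 -> P1=[3,3,3,3,2,0](1) P2=[5,0,5,3,3,0](1)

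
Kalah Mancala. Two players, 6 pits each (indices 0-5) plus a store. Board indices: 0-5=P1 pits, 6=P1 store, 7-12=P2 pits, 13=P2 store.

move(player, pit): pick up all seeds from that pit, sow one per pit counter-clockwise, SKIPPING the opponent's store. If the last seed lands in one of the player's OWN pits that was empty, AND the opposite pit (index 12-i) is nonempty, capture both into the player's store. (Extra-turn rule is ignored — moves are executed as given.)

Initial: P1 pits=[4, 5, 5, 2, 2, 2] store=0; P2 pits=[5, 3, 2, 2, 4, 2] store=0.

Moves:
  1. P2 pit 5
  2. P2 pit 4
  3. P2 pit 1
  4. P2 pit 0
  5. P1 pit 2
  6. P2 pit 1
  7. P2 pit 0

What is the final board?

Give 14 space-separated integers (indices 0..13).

Answer: 6 0 0 3 0 3 1 0 0 5 4 1 2 13

Derivation:
Move 1: P2 pit5 -> P1=[5,5,5,2,2,2](0) P2=[5,3,2,2,4,0](1)
Move 2: P2 pit4 -> P1=[6,6,5,2,2,2](0) P2=[5,3,2,2,0,1](2)
Move 3: P2 pit1 -> P1=[6,0,5,2,2,2](0) P2=[5,0,3,3,0,1](9)
Move 4: P2 pit0 -> P1=[6,0,5,2,2,2](0) P2=[0,1,4,4,1,2](9)
Move 5: P1 pit2 -> P1=[6,0,0,3,3,3](1) P2=[1,1,4,4,1,2](9)
Move 6: P2 pit1 -> P1=[6,0,0,3,3,3](1) P2=[1,0,5,4,1,2](9)
Move 7: P2 pit0 -> P1=[6,0,0,3,0,3](1) P2=[0,0,5,4,1,2](13)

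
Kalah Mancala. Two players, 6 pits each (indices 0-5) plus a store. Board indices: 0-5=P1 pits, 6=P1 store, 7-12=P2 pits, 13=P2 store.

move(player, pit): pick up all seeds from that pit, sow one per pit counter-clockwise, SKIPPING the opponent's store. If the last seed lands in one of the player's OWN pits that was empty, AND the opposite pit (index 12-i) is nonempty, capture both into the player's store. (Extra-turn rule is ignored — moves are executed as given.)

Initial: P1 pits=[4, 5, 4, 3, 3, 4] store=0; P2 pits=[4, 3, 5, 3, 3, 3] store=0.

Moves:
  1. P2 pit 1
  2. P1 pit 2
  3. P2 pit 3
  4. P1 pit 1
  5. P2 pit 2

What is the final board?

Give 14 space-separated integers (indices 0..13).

Move 1: P2 pit1 -> P1=[4,5,4,3,3,4](0) P2=[4,0,6,4,4,3](0)
Move 2: P1 pit2 -> P1=[4,5,0,4,4,5](1) P2=[4,0,6,4,4,3](0)
Move 3: P2 pit3 -> P1=[5,5,0,4,4,5](1) P2=[4,0,6,0,5,4](1)
Move 4: P1 pit1 -> P1=[5,0,1,5,5,6](2) P2=[4,0,6,0,5,4](1)
Move 5: P2 pit2 -> P1=[6,1,1,5,5,6](2) P2=[4,0,0,1,6,5](2)

Answer: 6 1 1 5 5 6 2 4 0 0 1 6 5 2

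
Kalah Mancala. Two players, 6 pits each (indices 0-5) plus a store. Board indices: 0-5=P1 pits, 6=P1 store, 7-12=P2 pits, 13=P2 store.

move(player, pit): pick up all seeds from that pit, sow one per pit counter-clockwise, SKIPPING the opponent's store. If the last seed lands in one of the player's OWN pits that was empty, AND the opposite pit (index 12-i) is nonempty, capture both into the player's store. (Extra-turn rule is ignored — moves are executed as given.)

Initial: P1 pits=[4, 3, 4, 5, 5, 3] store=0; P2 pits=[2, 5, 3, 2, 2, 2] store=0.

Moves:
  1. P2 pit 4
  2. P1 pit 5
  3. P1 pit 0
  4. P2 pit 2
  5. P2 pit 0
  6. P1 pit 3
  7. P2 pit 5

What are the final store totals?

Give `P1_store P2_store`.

Move 1: P2 pit4 -> P1=[4,3,4,5,5,3](0) P2=[2,5,3,2,0,3](1)
Move 2: P1 pit5 -> P1=[4,3,4,5,5,0](1) P2=[3,6,3,2,0,3](1)
Move 3: P1 pit0 -> P1=[0,4,5,6,6,0](1) P2=[3,6,3,2,0,3](1)
Move 4: P2 pit2 -> P1=[0,4,5,6,6,0](1) P2=[3,6,0,3,1,4](1)
Move 5: P2 pit0 -> P1=[0,4,5,6,6,0](1) P2=[0,7,1,4,1,4](1)
Move 6: P1 pit3 -> P1=[0,4,5,0,7,1](2) P2=[1,8,2,4,1,4](1)
Move 7: P2 pit5 -> P1=[1,5,6,0,7,1](2) P2=[1,8,2,4,1,0](2)

Answer: 2 2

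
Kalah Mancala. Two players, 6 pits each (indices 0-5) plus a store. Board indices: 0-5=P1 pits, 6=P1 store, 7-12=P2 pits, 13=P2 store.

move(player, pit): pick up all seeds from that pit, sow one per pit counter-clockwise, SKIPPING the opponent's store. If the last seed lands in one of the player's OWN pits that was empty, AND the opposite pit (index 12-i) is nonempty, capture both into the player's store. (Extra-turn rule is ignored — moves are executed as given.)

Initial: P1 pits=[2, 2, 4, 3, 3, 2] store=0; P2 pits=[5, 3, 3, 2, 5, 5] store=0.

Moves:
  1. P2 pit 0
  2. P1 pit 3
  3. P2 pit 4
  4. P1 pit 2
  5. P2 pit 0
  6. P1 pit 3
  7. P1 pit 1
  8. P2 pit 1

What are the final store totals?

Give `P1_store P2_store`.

Answer: 2 2

Derivation:
Move 1: P2 pit0 -> P1=[2,2,4,3,3,2](0) P2=[0,4,4,3,6,6](0)
Move 2: P1 pit3 -> P1=[2,2,4,0,4,3](1) P2=[0,4,4,3,6,6](0)
Move 3: P2 pit4 -> P1=[3,3,5,1,4,3](1) P2=[0,4,4,3,0,7](1)
Move 4: P1 pit2 -> P1=[3,3,0,2,5,4](2) P2=[1,4,4,3,0,7](1)
Move 5: P2 pit0 -> P1=[3,3,0,2,5,4](2) P2=[0,5,4,3,0,7](1)
Move 6: P1 pit3 -> P1=[3,3,0,0,6,5](2) P2=[0,5,4,3,0,7](1)
Move 7: P1 pit1 -> P1=[3,0,1,1,7,5](2) P2=[0,5,4,3,0,7](1)
Move 8: P2 pit1 -> P1=[3,0,1,1,7,5](2) P2=[0,0,5,4,1,8](2)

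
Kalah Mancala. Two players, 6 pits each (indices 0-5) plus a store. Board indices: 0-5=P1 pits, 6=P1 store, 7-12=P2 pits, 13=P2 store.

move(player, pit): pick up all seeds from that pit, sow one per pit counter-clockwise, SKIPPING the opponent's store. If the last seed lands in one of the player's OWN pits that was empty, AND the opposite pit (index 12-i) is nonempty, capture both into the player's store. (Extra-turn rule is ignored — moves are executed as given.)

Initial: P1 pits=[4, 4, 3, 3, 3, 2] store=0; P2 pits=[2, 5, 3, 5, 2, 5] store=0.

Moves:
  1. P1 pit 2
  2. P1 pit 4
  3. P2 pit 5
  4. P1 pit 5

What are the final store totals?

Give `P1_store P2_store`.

Answer: 2 1

Derivation:
Move 1: P1 pit2 -> P1=[4,4,0,4,4,3](0) P2=[2,5,3,5,2,5](0)
Move 2: P1 pit4 -> P1=[4,4,0,4,0,4](1) P2=[3,6,3,5,2,5](0)
Move 3: P2 pit5 -> P1=[5,5,1,5,0,4](1) P2=[3,6,3,5,2,0](1)
Move 4: P1 pit5 -> P1=[5,5,1,5,0,0](2) P2=[4,7,4,5,2,0](1)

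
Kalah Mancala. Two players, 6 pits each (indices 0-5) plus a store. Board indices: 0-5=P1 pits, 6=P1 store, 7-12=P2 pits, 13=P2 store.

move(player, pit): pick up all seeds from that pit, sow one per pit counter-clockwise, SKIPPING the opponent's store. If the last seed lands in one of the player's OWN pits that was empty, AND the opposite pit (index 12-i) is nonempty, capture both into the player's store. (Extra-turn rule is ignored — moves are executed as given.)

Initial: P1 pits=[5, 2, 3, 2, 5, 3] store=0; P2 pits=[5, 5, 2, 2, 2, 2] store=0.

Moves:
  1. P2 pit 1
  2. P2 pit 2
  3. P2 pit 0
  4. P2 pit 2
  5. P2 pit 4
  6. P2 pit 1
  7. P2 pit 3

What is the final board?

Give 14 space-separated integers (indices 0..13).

Answer: 7 4 5 0 5 3 0 0 0 0 0 1 7 6

Derivation:
Move 1: P2 pit1 -> P1=[5,2,3,2,5,3](0) P2=[5,0,3,3,3,3](1)
Move 2: P2 pit2 -> P1=[5,2,3,2,5,3](0) P2=[5,0,0,4,4,4](1)
Move 3: P2 pit0 -> P1=[5,2,3,2,5,3](0) P2=[0,1,1,5,5,5](1)
Move 4: P2 pit2 -> P1=[5,2,3,2,5,3](0) P2=[0,1,0,6,5,5](1)
Move 5: P2 pit4 -> P1=[6,3,4,2,5,3](0) P2=[0,1,0,6,0,6](2)
Move 6: P2 pit1 -> P1=[6,3,4,0,5,3](0) P2=[0,0,0,6,0,6](5)
Move 7: P2 pit3 -> P1=[7,4,5,0,5,3](0) P2=[0,0,0,0,1,7](6)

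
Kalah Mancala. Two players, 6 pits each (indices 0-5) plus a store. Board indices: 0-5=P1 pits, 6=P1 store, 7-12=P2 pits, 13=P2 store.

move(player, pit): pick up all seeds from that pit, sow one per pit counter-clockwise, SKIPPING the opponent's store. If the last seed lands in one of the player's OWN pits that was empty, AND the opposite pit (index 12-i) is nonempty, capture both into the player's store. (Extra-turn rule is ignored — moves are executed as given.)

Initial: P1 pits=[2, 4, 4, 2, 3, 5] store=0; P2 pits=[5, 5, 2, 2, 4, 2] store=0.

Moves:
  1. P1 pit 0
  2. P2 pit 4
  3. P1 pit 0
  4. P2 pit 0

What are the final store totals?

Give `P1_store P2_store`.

Move 1: P1 pit0 -> P1=[0,5,5,2,3,5](0) P2=[5,5,2,2,4,2](0)
Move 2: P2 pit4 -> P1=[1,6,5,2,3,5](0) P2=[5,5,2,2,0,3](1)
Move 3: P1 pit0 -> P1=[0,7,5,2,3,5](0) P2=[5,5,2,2,0,3](1)
Move 4: P2 pit0 -> P1=[0,7,5,2,3,5](0) P2=[0,6,3,3,1,4](1)

Answer: 0 1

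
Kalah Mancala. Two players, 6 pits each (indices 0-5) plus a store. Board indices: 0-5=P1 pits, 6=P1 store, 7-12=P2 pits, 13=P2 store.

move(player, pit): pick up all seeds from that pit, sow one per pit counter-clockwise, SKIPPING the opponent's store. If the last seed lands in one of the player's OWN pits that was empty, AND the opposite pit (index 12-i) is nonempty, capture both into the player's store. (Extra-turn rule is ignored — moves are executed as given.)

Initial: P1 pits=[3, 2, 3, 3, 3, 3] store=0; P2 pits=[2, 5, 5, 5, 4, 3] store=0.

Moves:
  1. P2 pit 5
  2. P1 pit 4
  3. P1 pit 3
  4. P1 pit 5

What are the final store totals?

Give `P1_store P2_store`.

Answer: 3 1

Derivation:
Move 1: P2 pit5 -> P1=[4,3,3,3,3,3](0) P2=[2,5,5,5,4,0](1)
Move 2: P1 pit4 -> P1=[4,3,3,3,0,4](1) P2=[3,5,5,5,4,0](1)
Move 3: P1 pit3 -> P1=[4,3,3,0,1,5](2) P2=[3,5,5,5,4,0](1)
Move 4: P1 pit5 -> P1=[4,3,3,0,1,0](3) P2=[4,6,6,6,4,0](1)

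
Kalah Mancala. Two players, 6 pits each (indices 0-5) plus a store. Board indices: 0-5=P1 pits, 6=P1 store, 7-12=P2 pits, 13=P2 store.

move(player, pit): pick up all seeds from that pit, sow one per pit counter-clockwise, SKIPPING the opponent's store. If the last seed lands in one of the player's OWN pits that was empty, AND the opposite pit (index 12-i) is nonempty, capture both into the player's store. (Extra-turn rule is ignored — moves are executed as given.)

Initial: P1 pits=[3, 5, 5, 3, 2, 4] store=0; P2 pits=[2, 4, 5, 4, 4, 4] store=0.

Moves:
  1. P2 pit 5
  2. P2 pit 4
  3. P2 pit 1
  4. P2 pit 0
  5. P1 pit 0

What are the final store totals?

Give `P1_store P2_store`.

Answer: 0 2

Derivation:
Move 1: P2 pit5 -> P1=[4,6,6,3,2,4](0) P2=[2,4,5,4,4,0](1)
Move 2: P2 pit4 -> P1=[5,7,6,3,2,4](0) P2=[2,4,5,4,0,1](2)
Move 3: P2 pit1 -> P1=[5,7,6,3,2,4](0) P2=[2,0,6,5,1,2](2)
Move 4: P2 pit0 -> P1=[5,7,6,3,2,4](0) P2=[0,1,7,5,1,2](2)
Move 5: P1 pit0 -> P1=[0,8,7,4,3,5](0) P2=[0,1,7,5,1,2](2)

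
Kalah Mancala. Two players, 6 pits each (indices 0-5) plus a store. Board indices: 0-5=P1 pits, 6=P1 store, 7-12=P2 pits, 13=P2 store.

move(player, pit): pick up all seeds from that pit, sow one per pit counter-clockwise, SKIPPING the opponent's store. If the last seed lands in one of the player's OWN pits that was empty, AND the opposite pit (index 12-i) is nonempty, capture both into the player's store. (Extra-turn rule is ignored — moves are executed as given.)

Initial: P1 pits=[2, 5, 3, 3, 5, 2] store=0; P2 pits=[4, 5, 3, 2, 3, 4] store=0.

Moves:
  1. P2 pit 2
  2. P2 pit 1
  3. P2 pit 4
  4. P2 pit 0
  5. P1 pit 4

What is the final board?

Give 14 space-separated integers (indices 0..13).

Answer: 3 0 4 3 0 3 1 1 2 3 5 0 7 9

Derivation:
Move 1: P2 pit2 -> P1=[2,5,3,3,5,2](0) P2=[4,5,0,3,4,5](0)
Move 2: P2 pit1 -> P1=[2,5,3,3,5,2](0) P2=[4,0,1,4,5,6](1)
Move 3: P2 pit4 -> P1=[3,6,4,3,5,2](0) P2=[4,0,1,4,0,7](2)
Move 4: P2 pit0 -> P1=[3,0,4,3,5,2](0) P2=[0,1,2,5,0,7](9)
Move 5: P1 pit4 -> P1=[3,0,4,3,0,3](1) P2=[1,2,3,5,0,7](9)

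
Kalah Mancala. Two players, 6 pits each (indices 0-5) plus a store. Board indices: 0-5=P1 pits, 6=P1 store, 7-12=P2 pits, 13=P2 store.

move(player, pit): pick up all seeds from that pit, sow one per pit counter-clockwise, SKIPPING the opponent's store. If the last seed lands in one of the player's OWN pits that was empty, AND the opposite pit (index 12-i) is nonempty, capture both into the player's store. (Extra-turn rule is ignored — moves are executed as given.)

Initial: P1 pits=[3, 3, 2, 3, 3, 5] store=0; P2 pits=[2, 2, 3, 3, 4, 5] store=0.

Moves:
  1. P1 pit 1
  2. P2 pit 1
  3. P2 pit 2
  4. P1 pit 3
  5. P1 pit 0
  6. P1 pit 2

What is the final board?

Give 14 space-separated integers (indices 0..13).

Move 1: P1 pit1 -> P1=[3,0,3,4,4,5](0) P2=[2,2,3,3,4,5](0)
Move 2: P2 pit1 -> P1=[3,0,3,4,4,5](0) P2=[2,0,4,4,4,5](0)
Move 3: P2 pit2 -> P1=[3,0,3,4,4,5](0) P2=[2,0,0,5,5,6](1)
Move 4: P1 pit3 -> P1=[3,0,3,0,5,6](1) P2=[3,0,0,5,5,6](1)
Move 5: P1 pit0 -> P1=[0,1,4,1,5,6](1) P2=[3,0,0,5,5,6](1)
Move 6: P1 pit2 -> P1=[0,1,0,2,6,7](2) P2=[3,0,0,5,5,6](1)

Answer: 0 1 0 2 6 7 2 3 0 0 5 5 6 1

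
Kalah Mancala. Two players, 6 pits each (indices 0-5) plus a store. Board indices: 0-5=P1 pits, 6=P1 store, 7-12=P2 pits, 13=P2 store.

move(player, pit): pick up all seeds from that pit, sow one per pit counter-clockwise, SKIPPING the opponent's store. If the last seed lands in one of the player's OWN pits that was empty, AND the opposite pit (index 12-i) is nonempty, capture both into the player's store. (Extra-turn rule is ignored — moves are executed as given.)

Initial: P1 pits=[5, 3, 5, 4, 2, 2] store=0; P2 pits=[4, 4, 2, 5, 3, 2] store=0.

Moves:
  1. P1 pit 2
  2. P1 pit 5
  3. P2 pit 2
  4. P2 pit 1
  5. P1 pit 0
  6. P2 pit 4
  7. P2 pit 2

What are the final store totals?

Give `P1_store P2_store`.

Move 1: P1 pit2 -> P1=[5,3,0,5,3,3](1) P2=[5,4,2,5,3,2](0)
Move 2: P1 pit5 -> P1=[5,3,0,5,3,0](2) P2=[6,5,2,5,3,2](0)
Move 3: P2 pit2 -> P1=[5,3,0,5,3,0](2) P2=[6,5,0,6,4,2](0)
Move 4: P2 pit1 -> P1=[5,3,0,5,3,0](2) P2=[6,0,1,7,5,3](1)
Move 5: P1 pit0 -> P1=[0,4,1,6,4,0](9) P2=[0,0,1,7,5,3](1)
Move 6: P2 pit4 -> P1=[1,5,2,6,4,0](9) P2=[0,0,1,7,0,4](2)
Move 7: P2 pit2 -> P1=[1,5,2,6,4,0](9) P2=[0,0,0,8,0,4](2)

Answer: 9 2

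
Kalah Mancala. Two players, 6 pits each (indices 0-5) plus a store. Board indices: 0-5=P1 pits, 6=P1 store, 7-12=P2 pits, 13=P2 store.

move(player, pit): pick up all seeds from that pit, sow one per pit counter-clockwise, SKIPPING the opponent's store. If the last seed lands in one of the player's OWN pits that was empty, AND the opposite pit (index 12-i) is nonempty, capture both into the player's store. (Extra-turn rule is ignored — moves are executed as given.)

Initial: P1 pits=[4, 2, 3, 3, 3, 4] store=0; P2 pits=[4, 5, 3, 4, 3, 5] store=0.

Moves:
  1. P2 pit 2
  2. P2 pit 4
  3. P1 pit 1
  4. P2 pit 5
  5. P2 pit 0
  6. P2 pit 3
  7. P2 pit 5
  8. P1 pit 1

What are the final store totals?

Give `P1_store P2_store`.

Answer: 0 6

Derivation:
Move 1: P2 pit2 -> P1=[4,2,3,3,3,4](0) P2=[4,5,0,5,4,6](0)
Move 2: P2 pit4 -> P1=[5,3,3,3,3,4](0) P2=[4,5,0,5,0,7](1)
Move 3: P1 pit1 -> P1=[5,0,4,4,4,4](0) P2=[4,5,0,5,0,7](1)
Move 4: P2 pit5 -> P1=[6,1,5,5,5,5](0) P2=[4,5,0,5,0,0](2)
Move 5: P2 pit0 -> P1=[6,0,5,5,5,5](0) P2=[0,6,1,6,0,0](4)
Move 6: P2 pit3 -> P1=[7,1,6,5,5,5](0) P2=[0,6,1,0,1,1](5)
Move 7: P2 pit5 -> P1=[7,1,6,5,5,5](0) P2=[0,6,1,0,1,0](6)
Move 8: P1 pit1 -> P1=[7,0,7,5,5,5](0) P2=[0,6,1,0,1,0](6)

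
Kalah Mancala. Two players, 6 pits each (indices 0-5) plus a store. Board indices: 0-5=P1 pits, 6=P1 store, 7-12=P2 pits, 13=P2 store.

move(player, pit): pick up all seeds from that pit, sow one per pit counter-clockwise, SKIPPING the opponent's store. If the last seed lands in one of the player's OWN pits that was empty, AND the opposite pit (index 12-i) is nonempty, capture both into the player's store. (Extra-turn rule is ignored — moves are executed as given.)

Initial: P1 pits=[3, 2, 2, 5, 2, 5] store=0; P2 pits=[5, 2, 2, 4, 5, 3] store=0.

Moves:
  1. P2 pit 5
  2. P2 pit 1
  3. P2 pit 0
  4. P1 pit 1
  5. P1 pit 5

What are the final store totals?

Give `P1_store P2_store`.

Move 1: P2 pit5 -> P1=[4,3,2,5,2,5](0) P2=[5,2,2,4,5,0](1)
Move 2: P2 pit1 -> P1=[4,3,2,5,2,5](0) P2=[5,0,3,5,5,0](1)
Move 3: P2 pit0 -> P1=[0,3,2,5,2,5](0) P2=[0,1,4,6,6,0](6)
Move 4: P1 pit1 -> P1=[0,0,3,6,3,5](0) P2=[0,1,4,6,6,0](6)
Move 5: P1 pit5 -> P1=[0,0,3,6,3,0](1) P2=[1,2,5,7,6,0](6)

Answer: 1 6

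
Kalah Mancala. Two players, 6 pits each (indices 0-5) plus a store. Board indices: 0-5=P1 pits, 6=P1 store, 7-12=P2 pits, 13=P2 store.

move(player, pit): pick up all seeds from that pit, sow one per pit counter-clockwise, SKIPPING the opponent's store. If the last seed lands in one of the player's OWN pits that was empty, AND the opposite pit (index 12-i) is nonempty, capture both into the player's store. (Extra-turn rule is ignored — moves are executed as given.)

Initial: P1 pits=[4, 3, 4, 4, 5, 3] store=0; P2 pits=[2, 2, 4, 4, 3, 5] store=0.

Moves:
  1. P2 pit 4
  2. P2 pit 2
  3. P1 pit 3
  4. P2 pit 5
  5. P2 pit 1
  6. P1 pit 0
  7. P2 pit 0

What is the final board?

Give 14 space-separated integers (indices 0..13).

Answer: 0 5 6 2 8 6 2 0 1 2 7 1 0 3

Derivation:
Move 1: P2 pit4 -> P1=[5,3,4,4,5,3](0) P2=[2,2,4,4,0,6](1)
Move 2: P2 pit2 -> P1=[5,3,4,4,5,3](0) P2=[2,2,0,5,1,7](2)
Move 3: P1 pit3 -> P1=[5,3,4,0,6,4](1) P2=[3,2,0,5,1,7](2)
Move 4: P2 pit5 -> P1=[6,4,5,1,7,5](1) P2=[3,2,0,5,1,0](3)
Move 5: P2 pit1 -> P1=[6,4,5,1,7,5](1) P2=[3,0,1,6,1,0](3)
Move 6: P1 pit0 -> P1=[0,5,6,2,8,6](2) P2=[3,0,1,6,1,0](3)
Move 7: P2 pit0 -> P1=[0,5,6,2,8,6](2) P2=[0,1,2,7,1,0](3)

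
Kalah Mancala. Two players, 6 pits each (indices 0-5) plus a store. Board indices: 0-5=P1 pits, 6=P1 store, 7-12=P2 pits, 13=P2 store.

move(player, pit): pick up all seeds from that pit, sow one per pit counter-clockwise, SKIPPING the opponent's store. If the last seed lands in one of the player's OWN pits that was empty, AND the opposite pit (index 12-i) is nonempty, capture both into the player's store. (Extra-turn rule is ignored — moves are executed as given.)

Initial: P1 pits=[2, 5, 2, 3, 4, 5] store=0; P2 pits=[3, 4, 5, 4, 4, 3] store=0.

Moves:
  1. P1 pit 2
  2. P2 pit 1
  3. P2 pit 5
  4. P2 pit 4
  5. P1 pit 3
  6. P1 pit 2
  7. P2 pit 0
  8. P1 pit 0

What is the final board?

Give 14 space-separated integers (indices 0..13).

Move 1: P1 pit2 -> P1=[2,5,0,4,5,5](0) P2=[3,4,5,4,4,3](0)
Move 2: P2 pit1 -> P1=[2,5,0,4,5,5](0) P2=[3,0,6,5,5,4](0)
Move 3: P2 pit5 -> P1=[3,6,1,4,5,5](0) P2=[3,0,6,5,5,0](1)
Move 4: P2 pit4 -> P1=[4,7,2,4,5,5](0) P2=[3,0,6,5,0,1](2)
Move 5: P1 pit3 -> P1=[4,7,2,0,6,6](1) P2=[4,0,6,5,0,1](2)
Move 6: P1 pit2 -> P1=[4,7,0,1,7,6](1) P2=[4,0,6,5,0,1](2)
Move 7: P2 pit0 -> P1=[4,0,0,1,7,6](1) P2=[0,1,7,6,0,1](10)
Move 8: P1 pit0 -> P1=[0,1,1,2,8,6](1) P2=[0,1,7,6,0,1](10)

Answer: 0 1 1 2 8 6 1 0 1 7 6 0 1 10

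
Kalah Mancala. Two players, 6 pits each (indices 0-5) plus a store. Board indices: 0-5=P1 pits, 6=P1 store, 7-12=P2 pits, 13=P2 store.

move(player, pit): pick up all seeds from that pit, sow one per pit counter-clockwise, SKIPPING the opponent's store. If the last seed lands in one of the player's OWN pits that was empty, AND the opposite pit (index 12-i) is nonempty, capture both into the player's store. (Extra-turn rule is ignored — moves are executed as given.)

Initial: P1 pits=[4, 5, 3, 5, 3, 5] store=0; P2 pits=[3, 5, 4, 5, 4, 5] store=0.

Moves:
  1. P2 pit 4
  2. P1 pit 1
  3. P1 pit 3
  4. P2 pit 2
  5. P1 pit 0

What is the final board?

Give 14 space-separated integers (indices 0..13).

Answer: 0 1 5 1 6 8 3 5 6 0 6 1 7 2

Derivation:
Move 1: P2 pit4 -> P1=[5,6,3,5,3,5](0) P2=[3,5,4,5,0,6](1)
Move 2: P1 pit1 -> P1=[5,0,4,6,4,6](1) P2=[4,5,4,5,0,6](1)
Move 3: P1 pit3 -> P1=[5,0,4,0,5,7](2) P2=[5,6,5,5,0,6](1)
Move 4: P2 pit2 -> P1=[6,0,4,0,5,7](2) P2=[5,6,0,6,1,7](2)
Move 5: P1 pit0 -> P1=[0,1,5,1,6,8](3) P2=[5,6,0,6,1,7](2)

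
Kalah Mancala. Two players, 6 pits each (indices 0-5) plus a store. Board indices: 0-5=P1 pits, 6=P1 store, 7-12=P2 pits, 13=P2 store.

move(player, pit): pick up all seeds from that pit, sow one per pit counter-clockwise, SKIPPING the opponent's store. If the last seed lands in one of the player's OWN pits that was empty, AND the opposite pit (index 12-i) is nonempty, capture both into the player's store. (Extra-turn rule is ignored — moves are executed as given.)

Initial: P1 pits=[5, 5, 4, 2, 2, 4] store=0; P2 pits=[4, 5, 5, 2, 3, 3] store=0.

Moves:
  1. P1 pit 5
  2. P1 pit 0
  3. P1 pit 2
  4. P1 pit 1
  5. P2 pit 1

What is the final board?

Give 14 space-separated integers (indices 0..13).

Move 1: P1 pit5 -> P1=[5,5,4,2,2,0](1) P2=[5,6,6,2,3,3](0)
Move 2: P1 pit0 -> P1=[0,6,5,3,3,0](7) P2=[0,6,6,2,3,3](0)
Move 3: P1 pit2 -> P1=[0,6,0,4,4,1](8) P2=[1,6,6,2,3,3](0)
Move 4: P1 pit1 -> P1=[0,0,1,5,5,2](9) P2=[2,6,6,2,3,3](0)
Move 5: P2 pit1 -> P1=[1,0,1,5,5,2](9) P2=[2,0,7,3,4,4](1)

Answer: 1 0 1 5 5 2 9 2 0 7 3 4 4 1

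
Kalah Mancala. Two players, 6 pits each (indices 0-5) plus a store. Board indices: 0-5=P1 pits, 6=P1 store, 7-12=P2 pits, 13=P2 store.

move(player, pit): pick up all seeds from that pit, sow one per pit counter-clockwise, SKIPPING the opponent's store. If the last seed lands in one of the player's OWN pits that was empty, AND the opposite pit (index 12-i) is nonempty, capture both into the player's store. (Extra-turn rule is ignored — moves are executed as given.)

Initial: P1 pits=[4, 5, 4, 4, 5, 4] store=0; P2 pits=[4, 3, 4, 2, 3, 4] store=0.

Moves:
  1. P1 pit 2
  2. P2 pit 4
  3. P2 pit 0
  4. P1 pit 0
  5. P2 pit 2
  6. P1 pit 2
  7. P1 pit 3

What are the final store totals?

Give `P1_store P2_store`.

Move 1: P1 pit2 -> P1=[4,5,0,5,6,5](1) P2=[4,3,4,2,3,4](0)
Move 2: P2 pit4 -> P1=[5,5,0,5,6,5](1) P2=[4,3,4,2,0,5](1)
Move 3: P2 pit0 -> P1=[5,0,0,5,6,5](1) P2=[0,4,5,3,0,5](7)
Move 4: P1 pit0 -> P1=[0,1,1,6,7,6](1) P2=[0,4,5,3,0,5](7)
Move 5: P2 pit2 -> P1=[1,1,1,6,7,6](1) P2=[0,4,0,4,1,6](8)
Move 6: P1 pit2 -> P1=[1,1,0,7,7,6](1) P2=[0,4,0,4,1,6](8)
Move 7: P1 pit3 -> P1=[1,1,0,0,8,7](2) P2=[1,5,1,5,1,6](8)

Answer: 2 8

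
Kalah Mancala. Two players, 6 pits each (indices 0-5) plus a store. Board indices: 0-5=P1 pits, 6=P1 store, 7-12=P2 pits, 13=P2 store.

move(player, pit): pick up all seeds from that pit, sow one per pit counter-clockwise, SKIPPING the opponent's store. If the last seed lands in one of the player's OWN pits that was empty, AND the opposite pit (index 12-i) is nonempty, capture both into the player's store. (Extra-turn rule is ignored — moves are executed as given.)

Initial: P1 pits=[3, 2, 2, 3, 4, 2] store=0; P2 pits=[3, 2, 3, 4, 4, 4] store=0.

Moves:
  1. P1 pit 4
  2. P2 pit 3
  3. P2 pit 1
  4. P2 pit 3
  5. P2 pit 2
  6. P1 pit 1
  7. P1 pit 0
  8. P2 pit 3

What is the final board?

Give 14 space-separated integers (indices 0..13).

Move 1: P1 pit4 -> P1=[3,2,2,3,0,3](1) P2=[4,3,3,4,4,4](0)
Move 2: P2 pit3 -> P1=[4,2,2,3,0,3](1) P2=[4,3,3,0,5,5](1)
Move 3: P2 pit1 -> P1=[4,2,2,3,0,3](1) P2=[4,0,4,1,6,5](1)
Move 4: P2 pit3 -> P1=[4,2,2,3,0,3](1) P2=[4,0,4,0,7,5](1)
Move 5: P2 pit2 -> P1=[4,2,2,3,0,3](1) P2=[4,0,0,1,8,6](2)
Move 6: P1 pit1 -> P1=[4,0,3,4,0,3](1) P2=[4,0,0,1,8,6](2)
Move 7: P1 pit0 -> P1=[0,1,4,5,1,3](1) P2=[4,0,0,1,8,6](2)
Move 8: P2 pit3 -> P1=[0,1,4,5,1,3](1) P2=[4,0,0,0,9,6](2)

Answer: 0 1 4 5 1 3 1 4 0 0 0 9 6 2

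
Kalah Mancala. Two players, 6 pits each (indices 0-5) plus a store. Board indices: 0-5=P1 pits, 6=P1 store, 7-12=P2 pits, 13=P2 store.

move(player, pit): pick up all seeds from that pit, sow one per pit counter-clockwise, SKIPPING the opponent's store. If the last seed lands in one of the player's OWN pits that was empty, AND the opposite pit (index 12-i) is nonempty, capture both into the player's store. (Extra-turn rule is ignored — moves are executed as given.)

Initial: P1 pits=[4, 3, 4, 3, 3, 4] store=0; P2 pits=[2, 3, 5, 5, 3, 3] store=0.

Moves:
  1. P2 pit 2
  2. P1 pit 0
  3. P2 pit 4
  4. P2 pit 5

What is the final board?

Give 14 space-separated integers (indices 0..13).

Move 1: P2 pit2 -> P1=[5,3,4,3,3,4](0) P2=[2,3,0,6,4,4](1)
Move 2: P1 pit0 -> P1=[0,4,5,4,4,5](0) P2=[2,3,0,6,4,4](1)
Move 3: P2 pit4 -> P1=[1,5,5,4,4,5](0) P2=[2,3,0,6,0,5](2)
Move 4: P2 pit5 -> P1=[2,6,6,5,4,5](0) P2=[2,3,0,6,0,0](3)

Answer: 2 6 6 5 4 5 0 2 3 0 6 0 0 3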